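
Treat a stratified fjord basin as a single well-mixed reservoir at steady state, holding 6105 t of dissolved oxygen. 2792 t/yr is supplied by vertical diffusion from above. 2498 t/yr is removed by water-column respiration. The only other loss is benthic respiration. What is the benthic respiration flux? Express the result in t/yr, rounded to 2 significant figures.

At steady state ΣF_in = ΣF_out.
ΣF_in = 2792.0 t/yr.
Benthic respiration flux = ΣF_in − (2498) = 2792.0 − 2498 = 294.0 t/yr.

290 t/yr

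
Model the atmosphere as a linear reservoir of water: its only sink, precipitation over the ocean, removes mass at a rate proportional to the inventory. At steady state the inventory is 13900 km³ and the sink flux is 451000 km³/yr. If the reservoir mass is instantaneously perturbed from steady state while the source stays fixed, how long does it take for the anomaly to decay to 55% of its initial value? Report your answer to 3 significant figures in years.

For a linear reservoir the anomaly decays as exp(−t/τ) with τ = M/F = 13900/451000 = 0.03082 yr.
exp(−t/τ) = 0.55 ⇒ t = −τ ln(0.55) = 0.03082 × 0.5978 = 0.01843 yr.

0.0184 yr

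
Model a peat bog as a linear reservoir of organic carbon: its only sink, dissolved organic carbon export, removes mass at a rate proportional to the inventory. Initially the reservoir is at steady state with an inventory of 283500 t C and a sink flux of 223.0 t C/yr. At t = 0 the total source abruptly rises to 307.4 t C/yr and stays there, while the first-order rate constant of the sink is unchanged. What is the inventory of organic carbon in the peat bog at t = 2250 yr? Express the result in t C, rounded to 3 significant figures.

373000 t C

τ = M₀/F₀ = 283500/223.0 = 1271 yr; rate constant k = 1/τ.
New steady state M_∞ = F₁/k = F₁·τ = 307.4 × 1271 = 390800 t C.
M(t) = M_∞ + (M₀ − M_∞)·e^(−t/τ); t/τ = 2250/1271 = 1.770, so e^(−t/τ) = 0.1704.
M(t) = 390800 − 107300 × 0.1704 = 372520 t C.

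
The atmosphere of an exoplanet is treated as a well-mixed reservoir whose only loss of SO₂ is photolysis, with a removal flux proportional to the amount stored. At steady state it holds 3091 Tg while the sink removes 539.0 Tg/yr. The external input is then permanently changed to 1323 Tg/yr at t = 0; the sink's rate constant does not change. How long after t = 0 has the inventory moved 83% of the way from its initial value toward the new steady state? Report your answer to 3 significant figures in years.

τ = M₀/F₀ = 3091/539.0 = 5.735 yr.
The remaining gap fraction is e^(−t/τ); 83% covered ⇒ e^(−t/τ) = 0.170.
t = −τ ln(0.170) = 5.735 × 1.772 = 10.16 yr.

10.2 yr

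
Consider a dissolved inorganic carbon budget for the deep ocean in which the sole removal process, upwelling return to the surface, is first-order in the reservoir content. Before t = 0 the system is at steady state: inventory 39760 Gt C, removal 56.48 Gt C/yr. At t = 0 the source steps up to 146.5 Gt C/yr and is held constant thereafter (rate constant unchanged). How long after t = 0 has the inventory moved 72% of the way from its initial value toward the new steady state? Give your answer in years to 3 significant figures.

896 yr

τ = M₀/F₀ = 39760/56.48 = 704.0 yr.
The remaining gap fraction is e^(−t/τ); 72% covered ⇒ e^(−t/τ) = 0.280.
t = −τ ln(0.280) = 704.0 × 1.273 = 896.1 yr.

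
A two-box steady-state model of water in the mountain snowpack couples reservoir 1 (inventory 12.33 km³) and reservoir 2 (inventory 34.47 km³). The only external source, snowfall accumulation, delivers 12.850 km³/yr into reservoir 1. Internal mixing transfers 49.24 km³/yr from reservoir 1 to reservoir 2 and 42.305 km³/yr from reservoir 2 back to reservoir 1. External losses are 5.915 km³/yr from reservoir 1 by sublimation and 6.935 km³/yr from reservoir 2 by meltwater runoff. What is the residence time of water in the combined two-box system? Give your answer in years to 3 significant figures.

3.64 yr

For the system as a whole, the A↔B exchange is internal and contributes nothing to the throughput; only the external sinks remove mass.
M_total = 12.33 + 34.47 = 46.800 km³.
ΣF_external_out = 5.915 + 6.935 = 12.850 km³/yr.
τ = M_total / ΣF_ext = 46.800 / 12.850 = 3.642 yr.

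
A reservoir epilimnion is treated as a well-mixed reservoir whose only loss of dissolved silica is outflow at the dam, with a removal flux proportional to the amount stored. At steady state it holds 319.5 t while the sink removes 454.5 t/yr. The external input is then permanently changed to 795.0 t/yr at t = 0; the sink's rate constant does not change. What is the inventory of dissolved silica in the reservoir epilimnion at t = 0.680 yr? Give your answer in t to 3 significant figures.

468 t

τ = M₀/F₀ = 319.5/454.5 = 0.7030 yr; rate constant k = 1/τ.
New steady state M_∞ = F₁/k = F₁·τ = 795.0 × 0.7030 = 558.86 t.
M(t) = M_∞ + (M₀ − M_∞)·e^(−t/τ); t/τ = 0.680/0.7030 = 0.9673, so e^(−t/τ) = 0.3801.
M(t) = 558.86 − 239.4 × 0.3801 = 467.88 t.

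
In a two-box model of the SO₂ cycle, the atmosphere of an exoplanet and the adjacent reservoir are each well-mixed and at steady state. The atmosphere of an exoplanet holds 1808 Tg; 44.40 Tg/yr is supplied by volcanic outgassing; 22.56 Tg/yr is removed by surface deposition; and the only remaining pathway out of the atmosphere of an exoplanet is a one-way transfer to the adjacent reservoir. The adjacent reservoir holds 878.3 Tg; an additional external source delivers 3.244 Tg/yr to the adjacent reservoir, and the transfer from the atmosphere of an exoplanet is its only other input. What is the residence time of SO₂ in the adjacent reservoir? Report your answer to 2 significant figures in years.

Balance the atmosphere of an exoplanet: ΣF_in = 44.400 Tg/yr.
Transfer to the adjacent reservoir = ΣF_in − (22.56) = 21.840 Tg/yr.
Total input to the adjacent reservoir = 21.840 + 3.244 = 25.084 Tg/yr; at steady state this equals its total output.
τ = M / F = 878.3 / 25.084 = 35.01 yr.

35 yr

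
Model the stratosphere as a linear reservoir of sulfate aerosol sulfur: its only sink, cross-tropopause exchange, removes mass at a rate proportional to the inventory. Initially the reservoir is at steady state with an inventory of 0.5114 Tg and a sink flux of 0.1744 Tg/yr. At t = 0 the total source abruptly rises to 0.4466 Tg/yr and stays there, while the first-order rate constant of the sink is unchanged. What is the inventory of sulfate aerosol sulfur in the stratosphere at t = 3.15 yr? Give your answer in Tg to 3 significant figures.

1.04 Tg

The sink rate constant is k = F₀/M₀ = 0.1744/0.5114 = 0.3410 yr⁻¹.
Solving dM/dt = F₁ − kM with M(0) = M₀ gives M(t) = F₁/k + (M₀ − F₁/k)·e^(−kt).
F₁/k = 0.4466/0.3410 = 1.3096 Tg; kt = 0.3410 × 3.15 = 1.074, e^(−kt) = 0.3416.
M(3.15) = 1.3096 + (0.5114 − 1.3096) × 0.3416 = 1.3096 − 0.2726 = 1.0370 Tg.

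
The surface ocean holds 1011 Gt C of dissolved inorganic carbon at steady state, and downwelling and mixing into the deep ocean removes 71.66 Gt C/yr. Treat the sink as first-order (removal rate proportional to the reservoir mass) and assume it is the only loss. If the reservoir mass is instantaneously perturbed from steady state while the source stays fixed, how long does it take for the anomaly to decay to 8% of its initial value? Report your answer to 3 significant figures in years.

35.6 yr

For a linear reservoir the anomaly decays as exp(−t/τ) with τ = M/F = 1011/71.66 = 14.11 yr.
exp(−t/τ) = 0.08 ⇒ t = −τ ln(0.08) = 14.11 × 2.526 = 35.63 yr.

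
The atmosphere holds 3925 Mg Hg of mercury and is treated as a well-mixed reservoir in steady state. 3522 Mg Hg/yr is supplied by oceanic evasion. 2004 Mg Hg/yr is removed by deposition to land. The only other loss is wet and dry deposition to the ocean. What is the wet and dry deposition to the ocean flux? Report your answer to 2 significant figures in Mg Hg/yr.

At steady state ΣF_in = ΣF_out.
ΣF_in = 3522.0 Mg Hg/yr.
Wet and dry deposition to the ocean flux = ΣF_in − (2004) = 3522.0 − 2004 = 1518 Mg Hg/yr.

1500 Mg Hg/yr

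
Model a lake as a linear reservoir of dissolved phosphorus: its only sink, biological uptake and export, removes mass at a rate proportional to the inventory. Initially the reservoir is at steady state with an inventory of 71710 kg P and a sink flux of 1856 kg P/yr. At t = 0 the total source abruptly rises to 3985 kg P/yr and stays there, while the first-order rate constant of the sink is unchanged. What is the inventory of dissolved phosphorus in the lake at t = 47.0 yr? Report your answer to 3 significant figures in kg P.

The sink rate constant is k = F₀/M₀ = 1856/71710 = 0.02588 yr⁻¹.
Solving dM/dt = F₁ − kM with M(0) = M₀ gives M(t) = F₁/k + (M₀ − F₁/k)·e^(−kt).
F₁/k = 3985/0.02588 = 153970 kg P; kt = 0.02588 × 47.0 = 1.216, e^(−kt) = 0.2963.
M(47.0) = 153970 + (71710 − 153970) × 0.2963 = 153970 − 24370 = 129600 kg P.

130000 kg P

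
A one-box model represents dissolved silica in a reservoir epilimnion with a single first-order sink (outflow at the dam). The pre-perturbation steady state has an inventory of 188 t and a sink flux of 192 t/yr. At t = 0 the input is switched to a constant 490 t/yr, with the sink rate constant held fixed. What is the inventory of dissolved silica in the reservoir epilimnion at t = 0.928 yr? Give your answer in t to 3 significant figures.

367 t

τ = M₀/F₀ = 188/192 = 0.9792 yr; rate constant k = 1/τ.
New steady state M_∞ = F₁/k = F₁·τ = 490 × 0.9792 = 479.79 t.
M(t) = M_∞ + (M₀ − M_∞)·e^(−t/τ); t/τ = 0.928/0.9792 = 0.9477, so e^(−t/τ) = 0.3876.
M(t) = 479.79 − 291.8 × 0.3876 = 366.69 t.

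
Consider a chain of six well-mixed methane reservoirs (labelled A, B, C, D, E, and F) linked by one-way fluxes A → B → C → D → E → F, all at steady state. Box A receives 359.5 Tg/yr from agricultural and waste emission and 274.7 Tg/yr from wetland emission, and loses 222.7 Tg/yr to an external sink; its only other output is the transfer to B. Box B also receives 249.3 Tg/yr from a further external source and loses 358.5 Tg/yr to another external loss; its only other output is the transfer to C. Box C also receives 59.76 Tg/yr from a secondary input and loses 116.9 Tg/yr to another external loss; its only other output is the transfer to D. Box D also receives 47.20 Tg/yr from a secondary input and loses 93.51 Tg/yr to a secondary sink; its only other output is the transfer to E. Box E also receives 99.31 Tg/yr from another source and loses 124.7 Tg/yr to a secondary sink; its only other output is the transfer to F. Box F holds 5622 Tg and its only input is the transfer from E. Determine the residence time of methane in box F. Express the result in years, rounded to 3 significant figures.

Box A: F(A→B) = (359.5 + 274.7) − 222.7 = 411.50 Tg/yr.
Box B: F(B→C) = (411.50 + 249.3) − 358.5 = 302.30 Tg/yr.
Box C: F(C→D) = (302.30 + 59.76) − 116.9 = 245.16 Tg/yr.
Box D: F(D→E) = (245.16 + 47.20) − 93.51 = 198.85 Tg/yr.
Box E: F(E→F) = (198.85 + 99.31) − 124.7 = 173.46 Tg/yr.
Box F throughput = its input = 173.46 Tg/yr; τ = 5622 / 173.46 = 32.41 yr.

32.4 yr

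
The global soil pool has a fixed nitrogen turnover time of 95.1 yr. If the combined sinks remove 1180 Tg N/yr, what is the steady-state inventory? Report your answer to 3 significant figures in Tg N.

τ = M/F ⇒ M = τ × F = 95.1 × 1180 = 112200 Tg N.

112000 Tg N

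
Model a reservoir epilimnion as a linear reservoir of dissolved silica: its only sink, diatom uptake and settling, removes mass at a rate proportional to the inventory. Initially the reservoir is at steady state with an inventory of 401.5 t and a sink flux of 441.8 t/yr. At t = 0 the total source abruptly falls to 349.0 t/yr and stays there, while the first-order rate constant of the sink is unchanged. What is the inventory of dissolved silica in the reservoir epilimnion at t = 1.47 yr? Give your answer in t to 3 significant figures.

334 t

The sink rate constant is k = F₀/M₀ = 441.8/401.5 = 1.100 yr⁻¹.
Solving dM/dt = F₁ − kM with M(0) = M₀ gives M(t) = F₁/k + (M₀ − F₁/k)·e^(−kt).
F₁/k = 349.0/1.100 = 317.17 t; kt = 1.100 × 1.47 = 1.618, e^(−kt) = 0.1984.
M(1.47) = 317.17 + (401.5 − 317.17) × 0.1984 = 317.17 + 16.73 = 333.90 t.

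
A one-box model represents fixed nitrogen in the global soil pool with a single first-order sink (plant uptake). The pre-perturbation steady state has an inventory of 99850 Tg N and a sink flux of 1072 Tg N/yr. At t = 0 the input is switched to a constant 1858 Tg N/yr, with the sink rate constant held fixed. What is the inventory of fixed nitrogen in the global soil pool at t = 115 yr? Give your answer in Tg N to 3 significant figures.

152000 Tg N

The sink rate constant is k = F₀/M₀ = 1072/99850 = 0.01074 yr⁻¹.
Solving dM/dt = F₁ − kM with M(0) = M₀ gives M(t) = F₁/k + (M₀ − F₁/k)·e^(−kt).
F₁/k = 1858/0.01074 = 173060 Tg N; kt = 0.01074 × 115 = 1.235, e^(−kt) = 0.2909.
M(115) = 173060 + (99850 − 173060) × 0.2909 = 173060 − 21300 = 151760 Tg N.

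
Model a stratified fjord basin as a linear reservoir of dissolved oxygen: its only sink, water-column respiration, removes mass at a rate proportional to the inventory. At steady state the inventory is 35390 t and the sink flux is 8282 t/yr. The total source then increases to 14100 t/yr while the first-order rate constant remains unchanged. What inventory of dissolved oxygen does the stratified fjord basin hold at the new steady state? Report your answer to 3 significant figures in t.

60300 t

Rate constant k = F/M = 8282 / 35390 = 0.2340 yr⁻¹.
At the new steady state, source = k·M_new ⇒ M_new = 14100 / 0.2340 = 60250 t.
(Equivalently M_new = M × F_new/F_old = 35390 × 14100/8282.)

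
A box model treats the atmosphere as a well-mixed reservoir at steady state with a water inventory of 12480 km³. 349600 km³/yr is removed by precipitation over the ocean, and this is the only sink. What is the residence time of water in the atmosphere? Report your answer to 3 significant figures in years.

0.0357 yr

τ = M / F = 12480 / 349600 = 0.03570 yr.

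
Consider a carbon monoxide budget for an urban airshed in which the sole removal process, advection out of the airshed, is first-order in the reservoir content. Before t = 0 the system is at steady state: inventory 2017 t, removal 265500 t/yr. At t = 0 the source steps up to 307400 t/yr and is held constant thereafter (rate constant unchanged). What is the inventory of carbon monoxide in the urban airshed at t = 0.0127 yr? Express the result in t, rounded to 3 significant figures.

2280 t

Residence time τ = M₀/F₀ = 0.007597 yr. The eventual steady state is M_∞ = M₀·(F₁/F₀) = 2017 × 307400/265500 = 2335.3 t.
The anomaly ΔM(t) = M(t) − M_∞ decays as ΔM₀·e^(−t/τ) with ΔM₀ = 2017 − 2335.3 = −318.3 t.
At t = 0.0127 yr, e^(−t/τ) = e^(−1.672) = 0.1879, so ΔM = −59.82 t and M = 2335.3 − 59.82 = 2275.5 t.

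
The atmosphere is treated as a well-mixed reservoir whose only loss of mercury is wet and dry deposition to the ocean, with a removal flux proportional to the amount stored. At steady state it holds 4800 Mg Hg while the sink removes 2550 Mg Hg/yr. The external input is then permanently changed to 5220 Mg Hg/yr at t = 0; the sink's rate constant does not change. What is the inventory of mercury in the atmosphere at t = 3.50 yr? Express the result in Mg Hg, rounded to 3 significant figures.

Residence time τ = M₀/F₀ = 1.882 yr. The eventual steady state is M_∞ = M₀·(F₁/F₀) = 4800 × 5220/2550 = 9825.9 Mg Hg.
The anomaly ΔM(t) = M(t) − M_∞ decays as ΔM₀·e^(−t/τ) with ΔM₀ = 4800 − 9825.9 = −5026 Mg Hg.
At t = 3.50 yr, e^(−t/τ) = e^(−1.859) = 0.1558, so ΔM = −782.9 Mg Hg and M = 9825.9 − 782.9 = 9043.0 Mg Hg.

9040 Mg Hg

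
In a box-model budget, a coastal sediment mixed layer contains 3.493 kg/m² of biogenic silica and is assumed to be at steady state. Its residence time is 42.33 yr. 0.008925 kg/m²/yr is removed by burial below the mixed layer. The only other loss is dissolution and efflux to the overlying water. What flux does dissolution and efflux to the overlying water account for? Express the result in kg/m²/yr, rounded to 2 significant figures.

0.074 kg/m²/yr

Total removal F = M/τ = 3.493 / 42.33 = 0.08252 kg/m²/yr.
Dissolution and efflux to the overlying water = F − (0.008925) = 0.08252 − 0.008925 = 0.07359 kg/m²/yr.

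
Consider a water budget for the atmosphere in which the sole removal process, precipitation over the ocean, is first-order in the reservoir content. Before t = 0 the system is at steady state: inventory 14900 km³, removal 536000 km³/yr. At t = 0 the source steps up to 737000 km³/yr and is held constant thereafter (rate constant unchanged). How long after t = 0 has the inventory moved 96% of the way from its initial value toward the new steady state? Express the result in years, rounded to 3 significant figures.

0.0895 yr

τ = M₀/F₀ = 14900/536000 = 0.02780 yr.
The remaining gap fraction is e^(−t/τ); 96% covered ⇒ e^(−t/τ) = 0.0400.
t = −τ ln(0.0400) = 0.02780 × 3.219 = 0.08948 yr.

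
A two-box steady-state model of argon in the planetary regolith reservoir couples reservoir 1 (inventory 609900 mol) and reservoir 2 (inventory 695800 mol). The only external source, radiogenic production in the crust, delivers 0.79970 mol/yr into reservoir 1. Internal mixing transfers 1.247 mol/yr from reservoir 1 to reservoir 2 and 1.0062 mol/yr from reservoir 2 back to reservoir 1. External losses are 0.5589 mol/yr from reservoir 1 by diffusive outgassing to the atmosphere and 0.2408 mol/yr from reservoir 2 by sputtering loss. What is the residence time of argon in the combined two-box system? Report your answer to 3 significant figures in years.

1.63×10^6 yr

For the system as a whole, the A↔B exchange is internal and contributes nothing to the throughput; only the external sinks remove mass.
M_total = 609900 + 695800 = 1.3057×10^6 mol.
ΣF_external_out = 0.5589 + 0.2408 = 0.79970 mol/yr.
τ = M_total / ΣF_ext = 1.3057×10^6 / 0.79970 = 1.633×10^6 yr.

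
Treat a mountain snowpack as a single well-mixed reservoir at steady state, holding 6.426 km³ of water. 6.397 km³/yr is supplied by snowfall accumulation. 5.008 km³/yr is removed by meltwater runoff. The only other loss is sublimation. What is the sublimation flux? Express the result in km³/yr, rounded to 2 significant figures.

At steady state ΣF_in = ΣF_out.
ΣF_in = 6.3970 km³/yr.
Sublimation flux = ΣF_in − (5.008) = 6.3970 − 5.008 = 1.389 km³/yr.

1.4 km³/yr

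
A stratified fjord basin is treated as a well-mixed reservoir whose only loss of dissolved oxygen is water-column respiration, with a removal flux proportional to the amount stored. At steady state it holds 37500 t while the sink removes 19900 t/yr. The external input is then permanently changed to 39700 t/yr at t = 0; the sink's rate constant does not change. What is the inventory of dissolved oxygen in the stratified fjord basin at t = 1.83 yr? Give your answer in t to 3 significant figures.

The sink rate constant is k = F₀/M₀ = 19900/37500 = 0.5307 yr⁻¹.
Solving dM/dt = F₁ − kM with M(0) = M₀ gives M(t) = F₁/k + (M₀ − F₁/k)·e^(−kt).
F₁/k = 39700/0.5307 = 74812 t; kt = 0.5307 × 1.83 = 0.9711, e^(−kt) = 0.3787.
M(1.83) = 74812 + (37500 − 74812) × 0.3787 = 74812 − 14130 = 60683 t.

60700 t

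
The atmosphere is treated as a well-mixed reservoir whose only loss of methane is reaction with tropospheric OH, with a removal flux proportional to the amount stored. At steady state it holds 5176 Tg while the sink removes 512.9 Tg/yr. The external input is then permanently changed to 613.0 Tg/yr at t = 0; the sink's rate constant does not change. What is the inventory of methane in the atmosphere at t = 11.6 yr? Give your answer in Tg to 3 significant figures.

5870 Tg

τ = M₀/F₀ = 5176/512.9 = 10.09 yr; rate constant k = 1/τ.
New steady state M_∞ = F₁/k = F₁·τ = 613.0 × 10.09 = 6186.2 Tg.
M(t) = M_∞ + (M₀ − M_∞)·e^(−t/τ); t/τ = 11.6/10.09 = 1.149, so e^(−t/τ) = 0.3168.
M(t) = 6186.2 − 1010 × 0.3168 = 5866.1 Tg.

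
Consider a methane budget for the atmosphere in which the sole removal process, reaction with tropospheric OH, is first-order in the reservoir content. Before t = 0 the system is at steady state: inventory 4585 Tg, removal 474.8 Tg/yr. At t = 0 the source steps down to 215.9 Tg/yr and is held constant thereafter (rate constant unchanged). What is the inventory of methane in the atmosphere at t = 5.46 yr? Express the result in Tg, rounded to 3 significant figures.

The sink rate constant is k = F₀/M₀ = 474.8/4585 = 0.1036 yr⁻¹.
Solving dM/dt = F₁ − kM with M(0) = M₀ gives M(t) = F₁/k + (M₀ − F₁/k)·e^(−kt).
F₁/k = 215.9/0.1036 = 2084.9 Tg; kt = 0.1036 × 5.46 = 0.5654, e^(−kt) = 0.5681.
M(5.46) = 2084.9 + (4585 − 2084.9) × 0.5681 = 2084.9 + 1420 = 3505.3 Tg.

3510 Tg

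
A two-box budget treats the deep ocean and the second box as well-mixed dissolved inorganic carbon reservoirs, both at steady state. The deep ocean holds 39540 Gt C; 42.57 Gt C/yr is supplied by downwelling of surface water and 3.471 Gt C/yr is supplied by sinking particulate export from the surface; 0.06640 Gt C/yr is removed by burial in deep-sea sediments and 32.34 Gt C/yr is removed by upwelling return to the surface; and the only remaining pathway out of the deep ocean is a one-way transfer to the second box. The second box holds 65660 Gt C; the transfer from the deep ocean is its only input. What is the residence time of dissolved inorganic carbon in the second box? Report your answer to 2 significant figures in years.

4800 yr

Balance the deep ocean: ΣF_in = 42.57 + 3.471 = 46.041 Gt C/yr.
Transfer to the second box = ΣF_in − (0.06640 + 32.34) = 13.635 Gt C/yr.
At steady state the output of the second box equals its input, 13.635 Gt C/yr.
τ = M / F = 65660 / 13.635 = 4816 yr.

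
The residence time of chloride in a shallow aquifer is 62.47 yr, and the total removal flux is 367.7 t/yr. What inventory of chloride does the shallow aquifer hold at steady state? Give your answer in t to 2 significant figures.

τ = M/F ⇒ M = τ × F = 62.47 × 367.7 = 22970 t.

23000 t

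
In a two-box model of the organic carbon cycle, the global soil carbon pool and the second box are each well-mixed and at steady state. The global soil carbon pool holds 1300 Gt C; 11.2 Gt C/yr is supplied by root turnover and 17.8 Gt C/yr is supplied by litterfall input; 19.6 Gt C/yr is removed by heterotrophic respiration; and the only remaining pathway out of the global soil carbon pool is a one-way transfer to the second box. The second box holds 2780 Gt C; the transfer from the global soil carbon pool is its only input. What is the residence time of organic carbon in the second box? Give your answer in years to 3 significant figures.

Balance the global soil carbon pool: ΣF_in = 11.2 + 17.8 = 29.000 Gt C/yr.
Transfer to the second box = ΣF_in − (19.6) = 9.4000 Gt C/yr.
At steady state the output of the second box equals its input, 9.4000 Gt C/yr.
τ = M / F = 2780 / 9.4000 = 295.7 yr.

296 yr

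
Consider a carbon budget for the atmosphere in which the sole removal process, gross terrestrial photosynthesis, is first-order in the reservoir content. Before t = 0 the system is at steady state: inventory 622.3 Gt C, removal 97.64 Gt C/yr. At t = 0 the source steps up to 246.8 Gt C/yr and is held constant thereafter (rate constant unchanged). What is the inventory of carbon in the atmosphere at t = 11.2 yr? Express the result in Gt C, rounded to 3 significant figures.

τ = M₀/F₀ = 622.3/97.64 = 6.373 yr; rate constant k = 1/τ.
New steady state M_∞ = F₁/k = F₁·τ = 246.8 × 6.373 = 1573.0 Gt C.
M(t) = M_∞ + (M₀ − M_∞)·e^(−t/τ); t/τ = 11.2/6.373 = 1.757, so e^(−t/τ) = 0.1725.
M(t) = 1573.0 − 950.7 × 0.1725 = 1409.0 Gt C.

1410 Gt C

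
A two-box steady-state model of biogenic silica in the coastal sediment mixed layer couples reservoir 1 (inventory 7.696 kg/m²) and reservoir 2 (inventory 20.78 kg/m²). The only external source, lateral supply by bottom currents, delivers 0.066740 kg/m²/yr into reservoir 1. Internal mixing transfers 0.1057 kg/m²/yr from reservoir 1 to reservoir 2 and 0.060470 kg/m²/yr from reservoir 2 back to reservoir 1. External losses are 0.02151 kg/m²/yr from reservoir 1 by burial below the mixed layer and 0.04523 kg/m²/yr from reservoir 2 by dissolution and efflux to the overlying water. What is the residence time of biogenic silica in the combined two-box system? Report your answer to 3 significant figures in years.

For the system as a whole, the A↔B exchange is internal and contributes nothing to the throughput; only the external sinks remove mass.
M_total = 7.696 + 20.78 = 28.476 kg/m².
ΣF_external_out = 0.02151 + 0.04523 = 0.066740 kg/m²/yr.
τ = M_total / ΣF_ext = 28.476 / 0.066740 = 426.7 yr.

427 yr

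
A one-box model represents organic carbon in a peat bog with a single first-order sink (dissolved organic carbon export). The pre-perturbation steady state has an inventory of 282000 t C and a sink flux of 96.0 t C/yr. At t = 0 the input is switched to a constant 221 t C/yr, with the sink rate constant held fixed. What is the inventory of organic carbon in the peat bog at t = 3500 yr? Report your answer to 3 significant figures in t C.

Residence time τ = M₀/F₀ = 2938 yr. The eventual steady state is M_∞ = M₀·(F₁/F₀) = 282000 × 221/96.0 = 649190 t C.
The anomaly ΔM(t) = M(t) − M_∞ decays as ΔM₀·e^(−t/τ) with ΔM₀ = 282000 − 649190 = −367200 t C.
At t = 3500 yr, e^(−t/τ) = e^(−1.191) = 0.3038, so ΔM = −111500 t C and M = 649190 − 111500 = 537650 t C.

538000 t C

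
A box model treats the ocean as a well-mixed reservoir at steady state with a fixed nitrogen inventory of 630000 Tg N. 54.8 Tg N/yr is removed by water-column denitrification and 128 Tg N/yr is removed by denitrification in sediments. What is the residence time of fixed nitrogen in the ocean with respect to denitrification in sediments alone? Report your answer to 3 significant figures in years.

Residence time with respect to a single sink: τ = M / F_sink.
τ = 630000 / 128 = 4922 yr.

4920 yr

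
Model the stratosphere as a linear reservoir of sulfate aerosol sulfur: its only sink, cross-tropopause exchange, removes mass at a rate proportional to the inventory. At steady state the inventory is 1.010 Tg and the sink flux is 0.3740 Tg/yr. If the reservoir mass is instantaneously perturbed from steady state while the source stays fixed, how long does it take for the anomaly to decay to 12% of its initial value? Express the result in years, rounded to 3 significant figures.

For a linear reservoir the anomaly decays as exp(−t/τ) with τ = M/F = 1.010/0.3740 = 2.701 yr.
exp(−t/τ) = 0.12 ⇒ t = −τ ln(0.12) = 2.701 × 2.120 = 5.726 yr.

5.73 yr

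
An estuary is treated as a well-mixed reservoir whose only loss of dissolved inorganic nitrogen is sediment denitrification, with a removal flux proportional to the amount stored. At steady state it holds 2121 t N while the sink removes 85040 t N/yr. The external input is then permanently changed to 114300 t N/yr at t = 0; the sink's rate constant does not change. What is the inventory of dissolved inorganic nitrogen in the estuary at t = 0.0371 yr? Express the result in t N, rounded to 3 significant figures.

The sink rate constant is k = F₀/M₀ = 85040/2121 = 40.09 yr⁻¹.
Solving dM/dt = F₁ − kM with M(0) = M₀ gives M(t) = F₁/k + (M₀ − F₁/k)·e^(−kt).
F₁/k = 114300/40.09 = 2850.8 t N; kt = 40.09 × 0.0371 = 1.487, e^(−kt) = 0.2259.
M(0.0371) = 2850.8 + (2121 − 2850.8) × 0.2259 = 2850.8 − 164.9 = 2685.9 t N.

2690 t N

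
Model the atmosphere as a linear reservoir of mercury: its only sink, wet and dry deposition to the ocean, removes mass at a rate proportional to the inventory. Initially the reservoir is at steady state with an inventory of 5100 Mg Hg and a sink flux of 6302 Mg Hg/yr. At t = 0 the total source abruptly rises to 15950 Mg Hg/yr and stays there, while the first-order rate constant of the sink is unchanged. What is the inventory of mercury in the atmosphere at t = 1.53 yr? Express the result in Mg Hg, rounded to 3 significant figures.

11700 Mg Hg

The sink rate constant is k = F₀/M₀ = 6302/5100 = 1.236 yr⁻¹.
Solving dM/dt = F₁ − kM with M(0) = M₀ gives M(t) = F₁/k + (M₀ − F₁/k)·e^(−kt).
F₁/k = 15950/1.236 = 12908 Mg Hg; kt = 1.236 × 1.53 = 1.891, e^(−kt) = 0.1510.
M(1.53) = 12908 + (5100 − 12908) × 0.1510 = 12908 − 1179 = 11729 Mg Hg.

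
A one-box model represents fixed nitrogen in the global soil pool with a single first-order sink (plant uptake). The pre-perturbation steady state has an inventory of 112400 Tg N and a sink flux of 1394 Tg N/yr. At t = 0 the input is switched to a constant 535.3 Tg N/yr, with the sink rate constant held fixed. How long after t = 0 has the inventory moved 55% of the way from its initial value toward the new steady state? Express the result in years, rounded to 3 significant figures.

64.4 yr

τ = M₀/F₀ = 112400/1394 = 80.63 yr.
The remaining gap fraction is e^(−t/τ); 55% covered ⇒ e^(−t/τ) = 0.450.
t = −τ ln(0.450) = 80.63 × 0.7985 = 64.38 yr.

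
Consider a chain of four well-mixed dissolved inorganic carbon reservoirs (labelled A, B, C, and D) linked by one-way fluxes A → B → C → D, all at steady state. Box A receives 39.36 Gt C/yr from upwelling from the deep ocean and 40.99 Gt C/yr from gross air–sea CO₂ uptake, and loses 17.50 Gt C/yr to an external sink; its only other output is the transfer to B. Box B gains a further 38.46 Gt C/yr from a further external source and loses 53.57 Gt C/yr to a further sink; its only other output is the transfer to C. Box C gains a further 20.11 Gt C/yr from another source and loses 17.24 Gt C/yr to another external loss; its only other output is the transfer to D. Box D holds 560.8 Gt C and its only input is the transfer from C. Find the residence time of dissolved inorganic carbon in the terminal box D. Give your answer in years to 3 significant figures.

11.1 yr

Box A: F(A→B) = (39.36 + 40.99) − 17.50 = 62.850 Gt C/yr.
Box B: F(B→C) = (62.850 + 38.46) − 53.57 = 47.740 Gt C/yr.
Box C: F(C→D) = (47.740 + 20.11) − 17.24 = 50.610 Gt C/yr.
Box D throughput = its input = 50.610 Gt C/yr; τ = 560.8 / 50.610 = 11.08 yr.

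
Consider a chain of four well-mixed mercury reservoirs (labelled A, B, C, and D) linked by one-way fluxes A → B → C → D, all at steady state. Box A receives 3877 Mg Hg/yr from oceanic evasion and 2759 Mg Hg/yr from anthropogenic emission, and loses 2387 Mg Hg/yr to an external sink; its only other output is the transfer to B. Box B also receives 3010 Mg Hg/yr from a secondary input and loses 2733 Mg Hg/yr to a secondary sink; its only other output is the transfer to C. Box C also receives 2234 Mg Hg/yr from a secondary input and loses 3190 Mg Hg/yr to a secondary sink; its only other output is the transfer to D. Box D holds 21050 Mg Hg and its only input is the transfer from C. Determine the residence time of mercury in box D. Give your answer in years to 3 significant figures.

Box A: F(A→B) = (3877 + 2759) − 2387 = 4249.0 Mg Hg/yr.
Box B: F(B→C) = (4249.0 + 3010) − 2733 = 4526.0 Mg Hg/yr.
Box C: F(C→D) = (4526.0 + 2234) − 3190 = 3570.0 Mg Hg/yr.
Box D throughput = its input = 3570.0 Mg Hg/yr; τ = 21050 / 3570.0 = 5.896 yr.

5.90 yr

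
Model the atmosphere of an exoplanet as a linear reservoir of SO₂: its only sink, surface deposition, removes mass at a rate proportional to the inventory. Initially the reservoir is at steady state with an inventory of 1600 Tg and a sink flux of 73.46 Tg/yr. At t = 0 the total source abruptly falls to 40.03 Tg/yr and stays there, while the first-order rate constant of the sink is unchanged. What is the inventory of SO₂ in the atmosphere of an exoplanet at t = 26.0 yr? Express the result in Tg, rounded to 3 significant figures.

1090 Tg

τ = M₀/F₀ = 1600/73.46 = 21.78 yr; rate constant k = 1/τ.
New steady state M_∞ = F₁/k = F₁·τ = 40.03 × 21.78 = 871.88 Tg.
M(t) = M_∞ + (M₀ − M_∞)·e^(−t/τ); t/τ = 26.0/21.78 = 1.194, so e^(−t/τ) = 0.3031.
M(t) = 871.88 + 728.1 × 0.3031 = 1092.6 Tg.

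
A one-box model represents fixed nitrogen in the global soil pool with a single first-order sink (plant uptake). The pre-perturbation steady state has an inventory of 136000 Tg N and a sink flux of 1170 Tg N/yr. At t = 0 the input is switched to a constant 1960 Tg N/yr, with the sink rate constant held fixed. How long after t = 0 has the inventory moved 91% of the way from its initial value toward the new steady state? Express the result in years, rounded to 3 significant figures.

280 yr

τ = M₀/F₀ = 136000/1170 = 116.2 yr.
The remaining gap fraction is e^(−t/τ); 91% covered ⇒ e^(−t/τ) = 0.0900.
t = −τ ln(0.0900) = 116.2 × 2.408 = 279.9 yr.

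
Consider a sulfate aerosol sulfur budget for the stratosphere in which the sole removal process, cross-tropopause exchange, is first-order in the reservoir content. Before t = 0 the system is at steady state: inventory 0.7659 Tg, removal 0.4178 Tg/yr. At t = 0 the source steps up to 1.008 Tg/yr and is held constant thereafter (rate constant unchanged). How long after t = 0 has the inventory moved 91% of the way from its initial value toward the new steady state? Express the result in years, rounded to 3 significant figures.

4.41 yr

τ = M₀/F₀ = 0.7659/0.4178 = 1.833 yr.
The remaining gap fraction is e^(−t/τ); 91% covered ⇒ e^(−t/τ) = 0.0900.
t = −τ ln(0.0900) = 1.833 × 2.408 = 4.414 yr.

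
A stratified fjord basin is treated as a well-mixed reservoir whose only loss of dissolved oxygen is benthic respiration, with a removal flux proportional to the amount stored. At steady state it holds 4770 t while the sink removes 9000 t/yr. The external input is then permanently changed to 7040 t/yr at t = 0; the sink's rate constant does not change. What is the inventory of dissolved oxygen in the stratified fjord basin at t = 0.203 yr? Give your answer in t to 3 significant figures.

4440 t

The sink rate constant is k = F₀/M₀ = 9000/4770 = 1.887 yr⁻¹.
Solving dM/dt = F₁ − kM with M(0) = M₀ gives M(t) = F₁/k + (M₀ − F₁/k)·e^(−kt).
F₁/k = 7040/1.887 = 3731.2 t; kt = 1.887 × 0.203 = 0.3830, e^(−kt) = 0.6818.
M(0.203) = 3731.2 + (4770 − 3731.2) × 0.6818 = 3731.2 + 708.3 = 4439.5 t.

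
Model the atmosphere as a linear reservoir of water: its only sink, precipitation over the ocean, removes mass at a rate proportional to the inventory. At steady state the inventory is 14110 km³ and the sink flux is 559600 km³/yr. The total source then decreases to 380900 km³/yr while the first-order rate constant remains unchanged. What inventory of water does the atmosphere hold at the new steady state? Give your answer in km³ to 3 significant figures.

9600 km³

Rate constant k = F/M = 559600 / 14110 = 39.66 yr⁻¹.
At the new steady state, source = k·M_new ⇒ M_new = 380900 / 39.66 = 9604 km³.
(Equivalently M_new = M × F_new/F_old = 14110 × 380900/559600.)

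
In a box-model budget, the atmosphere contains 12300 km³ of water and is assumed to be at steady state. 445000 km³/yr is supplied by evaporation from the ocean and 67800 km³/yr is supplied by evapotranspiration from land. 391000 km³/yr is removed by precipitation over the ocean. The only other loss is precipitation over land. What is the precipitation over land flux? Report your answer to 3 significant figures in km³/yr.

At steady state ΣF_in = ΣF_out.
ΣF_in = 445000 + 67800 = 512800 km³/yr.
Precipitation over land flux = ΣF_in − (391000) = 512800 − 391000 = 121800 km³/yr.

122000 km³/yr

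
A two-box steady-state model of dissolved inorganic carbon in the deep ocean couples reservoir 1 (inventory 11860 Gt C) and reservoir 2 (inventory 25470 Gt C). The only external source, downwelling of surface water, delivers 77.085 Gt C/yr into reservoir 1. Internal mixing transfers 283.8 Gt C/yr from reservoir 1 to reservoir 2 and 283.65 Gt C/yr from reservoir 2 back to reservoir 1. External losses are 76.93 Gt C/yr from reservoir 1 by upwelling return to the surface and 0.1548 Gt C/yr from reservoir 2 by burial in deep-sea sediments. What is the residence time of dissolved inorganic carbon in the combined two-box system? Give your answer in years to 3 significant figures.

Treat the two boxes together as one reservoir: the mixing fluxes between them are internal recycling, so τ = ΣM / Σ(external losses).
M_total = 11860 + 25470 = 37330 Gt C.
ΣF_external_out = 76.93 + 0.1548 = 77.085 Gt C/yr.
τ = M_total / ΣF_ext = 37330 / 77.085 = 484.3 yr.

484 yr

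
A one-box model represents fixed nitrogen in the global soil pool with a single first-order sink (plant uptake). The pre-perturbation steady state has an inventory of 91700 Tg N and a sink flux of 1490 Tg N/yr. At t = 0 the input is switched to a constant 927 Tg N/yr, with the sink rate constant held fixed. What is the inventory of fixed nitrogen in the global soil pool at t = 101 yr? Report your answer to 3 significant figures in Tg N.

63800 Tg N

τ = M₀/F₀ = 91700/1490 = 61.54 yr; rate constant k = 1/τ.
New steady state M_∞ = F₁/k = F₁·τ = 927 × 61.54 = 57051 Tg N.
M(t) = M_∞ + (M₀ − M_∞)·e^(−t/τ); t/τ = 101/61.54 = 1.641, so e^(−t/τ) = 0.1938.
M(t) = 57051 + 34650 × 0.1938 = 63765 Tg N.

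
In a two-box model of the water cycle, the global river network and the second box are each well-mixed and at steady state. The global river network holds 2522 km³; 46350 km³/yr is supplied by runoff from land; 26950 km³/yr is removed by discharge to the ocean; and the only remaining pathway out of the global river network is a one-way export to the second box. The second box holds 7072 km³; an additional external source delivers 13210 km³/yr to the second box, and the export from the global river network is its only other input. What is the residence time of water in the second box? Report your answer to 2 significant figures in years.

0.22 yr

Balance the global river network: ΣF_in = 46350 km³/yr.
Export to the second box = ΣF_in − (26950) = 19400 km³/yr.
Total input to the second box = 19400 + 13210 = 32610 km³/yr; at steady state this equals its total output.
τ = M / F = 7072 / 32610 = 0.2169 yr.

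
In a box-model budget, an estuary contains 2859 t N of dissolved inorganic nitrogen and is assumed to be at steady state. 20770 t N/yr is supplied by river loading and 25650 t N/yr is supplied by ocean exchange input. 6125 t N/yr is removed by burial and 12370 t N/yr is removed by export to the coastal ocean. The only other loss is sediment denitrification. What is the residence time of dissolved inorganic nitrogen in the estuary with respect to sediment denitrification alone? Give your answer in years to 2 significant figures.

0.10 yr

At steady state ΣF_in = ΣF_out.
ΣF_in = 20770 + 25650 = 46420 t N/yr.
Sediment denitrification flux = ΣF_in − (6125 + 12370) = 46420 − 18500 = 27920 t N/yr.
τ = M / F = 2859 / 27920 = 0.1024 yr.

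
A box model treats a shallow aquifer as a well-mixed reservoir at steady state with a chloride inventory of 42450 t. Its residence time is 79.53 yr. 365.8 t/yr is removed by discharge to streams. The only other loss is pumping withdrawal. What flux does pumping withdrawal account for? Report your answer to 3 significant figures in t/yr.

Total removal F = M/τ = 42450 / 79.53 = 533.8 t/yr.
Pumping withdrawal = F − (365.8) = 533.8 − 365.8 = 168.0 t/yr.

168 t/yr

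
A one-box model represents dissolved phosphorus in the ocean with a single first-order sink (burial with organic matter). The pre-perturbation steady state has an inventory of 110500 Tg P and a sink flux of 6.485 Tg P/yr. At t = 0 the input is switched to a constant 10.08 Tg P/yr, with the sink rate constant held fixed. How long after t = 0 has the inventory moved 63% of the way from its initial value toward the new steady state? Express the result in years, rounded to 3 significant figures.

τ = M₀/F₀ = 110500/6.485 = 17040 yr.
The remaining gap fraction is e^(−t/τ); 63% covered ⇒ e^(−t/τ) = 0.370.
t = −τ ln(0.370) = 17040 × 0.9943 = 16940 yr.

16900 yr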